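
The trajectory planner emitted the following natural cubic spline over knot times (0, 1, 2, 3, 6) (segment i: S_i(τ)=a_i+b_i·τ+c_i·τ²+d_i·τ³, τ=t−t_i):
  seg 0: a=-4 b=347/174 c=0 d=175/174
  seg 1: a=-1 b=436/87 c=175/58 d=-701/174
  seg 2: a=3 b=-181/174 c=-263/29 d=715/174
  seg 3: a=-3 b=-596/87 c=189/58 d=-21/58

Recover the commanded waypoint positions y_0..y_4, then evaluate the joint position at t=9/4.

y_0 = S_0(0) = a_0 = -4
y_1 = S_1(0) = a_1 = -1
y_2 = S_2(0) = a_2 = 3
y_3 = S_3(0) = a_3 = -3
y_4 = S_3(3) = -4
t_q=9/4 is in segment 2 (τ=1/4); S_2(τ)=8305/3712

y_0=-4 y_1=-1 y_2=3 y_3=-3 y_4=-4
S(9/4) = 8305/3712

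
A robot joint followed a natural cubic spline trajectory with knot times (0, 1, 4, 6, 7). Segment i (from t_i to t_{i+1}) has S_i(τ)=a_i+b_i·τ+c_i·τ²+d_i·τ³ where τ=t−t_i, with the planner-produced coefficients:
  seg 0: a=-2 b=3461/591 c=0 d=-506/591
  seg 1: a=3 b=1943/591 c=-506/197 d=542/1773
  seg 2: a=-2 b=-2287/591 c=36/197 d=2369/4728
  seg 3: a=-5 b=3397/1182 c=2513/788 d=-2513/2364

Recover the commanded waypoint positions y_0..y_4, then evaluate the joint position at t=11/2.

y_0 = S_0(0) = a_0 = -2
y_1 = S_1(0) = a_1 = 3
y_2 = S_2(0) = a_2 = -2
y_3 = S_3(0) = a_3 = -5
y_4 = S_3(1) = 0
t_q=11/2 is in segment 2 (τ=3/2); S_2(τ)=-71895/12608

y_0=-2 y_1=3 y_2=-2 y_3=-5 y_4=0
S(11/2) = -71895/12608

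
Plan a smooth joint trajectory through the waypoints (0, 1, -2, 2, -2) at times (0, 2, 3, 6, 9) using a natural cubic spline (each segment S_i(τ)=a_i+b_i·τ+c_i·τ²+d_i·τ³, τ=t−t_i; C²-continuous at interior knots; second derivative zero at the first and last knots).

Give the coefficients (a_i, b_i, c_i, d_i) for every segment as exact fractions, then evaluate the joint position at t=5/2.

Δ: Δ0=1/2, Δ1=-3, Δ2=4/3, Δ3=-4/3
row 1: diag=6, rhs=-21; c'=1/6, d'=-7/2
row 2: denom=8−1·1/6=47/6; d'=(26−1·-7/2)/(47/6)=177/47
row 3: denom=12−3·18/47=510/47; d'=(-16−3·177/47)/(510/47)=-1283/510
back: M3=-1283/510
back: M2=177/47−18/47·-1283/510=402/85
back: M1=-7/2−1/6·402/85=-729/170
M: M0=0, M1=-729/170, M2=402/85, M3=-1283/510, M4=0
seg 0: a=0, c=M0/2=0, d=(M1−M0)/(6·2)=-243/680, b=Δ0−h0·(2M0+M1)/6=164/85
seg 1: a=1, c=M1/2=-729/340, d=(M2−M1)/(6·1)=511/340, b=Δ1−h1·(2M1+M2)/6=-401/170
seg 2: a=-2, c=M2/2=201/85, d=(M3−M2)/(6·3)=-739/1836, b=Δ2−h2·(2M2+M3)/6=-727/340
seg 3: a=2, c=M3/2=-1283/1020, d=(M4−M3)/(6·3)=1283/9180, b=Δ3−h3·(2M3+M4)/6=201/170
t_q=5/2 → seg 1, τ=1/2; S=1+-401/170·τ+-729/340·τ²+511/340·τ³=-287/544

  seg 0: a=0 b=164/85 c=0 d=-243/680
  seg 1: a=1 b=-401/170 c=-729/340 d=511/340
  seg 2: a=-2 b=-727/340 c=201/85 d=-739/1836
  seg 3: a=2 b=201/170 c=-1283/1020 d=1283/9180
S(5/2) = -287/544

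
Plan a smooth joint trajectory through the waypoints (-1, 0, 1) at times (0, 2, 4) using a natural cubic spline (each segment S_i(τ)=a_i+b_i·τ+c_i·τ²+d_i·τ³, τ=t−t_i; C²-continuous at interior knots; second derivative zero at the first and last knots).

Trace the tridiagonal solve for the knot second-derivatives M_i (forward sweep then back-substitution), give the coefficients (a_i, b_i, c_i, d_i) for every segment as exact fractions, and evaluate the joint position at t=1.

Δ: Δ0=1/2, Δ1=1/2
row 1: diag=8, rhs=0; c'=1/4, d'=0
back: M1=0
M: M0=0, M1=0, M2=0
seg 0: a=-1, c=M0/2=0, d=(M1−M0)/(6·2)=0, b=Δ0−h0·(2M0+M1)/6=1/2
seg 1: a=0, c=M1/2=0, d=(M2−M1)/(6·2)=0, b=Δ1−h1·(2M1+M2)/6=1/2
t_q=1 → seg 0, τ=1; S=-1+1/2·τ+0·τ²+0·τ³=-1/2

  seg 0: a=-1 b=1/2 c=0 d=0
  seg 1: a=0 b=1/2 c=0 d=0
S(1) = -1/2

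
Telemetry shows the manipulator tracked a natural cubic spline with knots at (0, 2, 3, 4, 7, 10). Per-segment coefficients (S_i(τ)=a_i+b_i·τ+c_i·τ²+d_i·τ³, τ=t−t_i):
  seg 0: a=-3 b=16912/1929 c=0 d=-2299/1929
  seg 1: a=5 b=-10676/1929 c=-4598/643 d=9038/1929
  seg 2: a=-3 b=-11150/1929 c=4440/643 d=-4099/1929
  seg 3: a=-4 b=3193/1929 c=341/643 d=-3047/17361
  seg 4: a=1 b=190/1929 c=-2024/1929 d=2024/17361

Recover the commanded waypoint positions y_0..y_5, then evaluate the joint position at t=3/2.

y_0=-3 y_1=5 y_2=-3 y_3=-4 y_4=1 y_5=-5
S(3/2) = 31525/5144

y_0 = S_0(0) = a_0 = -3
y_1 = S_1(0) = a_1 = 5
y_2 = S_2(0) = a_2 = -3
y_3 = S_3(0) = a_3 = -4
y_4 = S_4(0) = a_4 = 1
y_5 = S_4(3) = -5
t_q=3/2 is in segment 0 (τ=3/2); S_0(τ)=31525/5144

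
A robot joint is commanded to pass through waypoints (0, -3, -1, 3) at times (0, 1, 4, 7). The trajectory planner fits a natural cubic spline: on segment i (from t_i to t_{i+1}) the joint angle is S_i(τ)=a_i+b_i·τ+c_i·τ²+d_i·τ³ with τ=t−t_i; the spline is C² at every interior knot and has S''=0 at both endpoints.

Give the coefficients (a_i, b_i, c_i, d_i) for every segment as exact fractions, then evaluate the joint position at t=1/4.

Δ: Δ0=-3, Δ1=2/3, Δ2=4/3
row 1: diag=8, rhs=22; c'=3/8, d'=11/4
row 2: denom=12−3·3/8=87/8; d'=(4−3·11/4)/(87/8)=-34/87
back: M2=-34/87
back: M1=11/4−3/8·-34/87=84/29
M: M0=0, M1=84/29, M2=-34/87, M3=0
seg 0: a=0, c=M0/2=0, d=(M1−M0)/(6·1)=14/29, b=Δ0−h0·(2M0+M1)/6=-101/29
seg 1: a=-3, c=M1/2=42/29, d=(M2−M1)/(6·3)=-143/783, b=Δ1−h1·(2M1+M2)/6=-59/29
seg 2: a=-1, c=M2/2=-17/87, d=(M3−M2)/(6·3)=17/783, b=Δ2−h2·(2M2+M3)/6=50/29
t_q=1/4 → seg 0, τ=1/4; S=0+-101/29·τ+0·τ²+14/29·τ³=-801/928

  seg 0: a=0 b=-101/29 c=0 d=14/29
  seg 1: a=-3 b=-59/29 c=42/29 d=-143/783
  seg 2: a=-1 b=50/29 c=-17/87 d=17/783
S(1/4) = -801/928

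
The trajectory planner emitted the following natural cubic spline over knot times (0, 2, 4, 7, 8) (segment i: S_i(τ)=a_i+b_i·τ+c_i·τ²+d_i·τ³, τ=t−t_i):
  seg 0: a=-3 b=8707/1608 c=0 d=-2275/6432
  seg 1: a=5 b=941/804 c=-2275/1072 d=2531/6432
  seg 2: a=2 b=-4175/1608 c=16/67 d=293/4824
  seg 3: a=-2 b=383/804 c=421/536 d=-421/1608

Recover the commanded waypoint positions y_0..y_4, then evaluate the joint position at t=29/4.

y_0 = S_0(0) = a_0 = -3
y_1 = S_1(0) = a_1 = 5
y_2 = S_2(0) = a_2 = 2
y_3 = S_3(0) = a_3 = -2
y_4 = S_3(1) = -1
t_q=29/4 is in segment 3 (τ=1/4); S_3(τ)=-62979/34304

y_0=-3 y_1=5 y_2=2 y_3=-2 y_4=-1
S(29/4) = -62979/34304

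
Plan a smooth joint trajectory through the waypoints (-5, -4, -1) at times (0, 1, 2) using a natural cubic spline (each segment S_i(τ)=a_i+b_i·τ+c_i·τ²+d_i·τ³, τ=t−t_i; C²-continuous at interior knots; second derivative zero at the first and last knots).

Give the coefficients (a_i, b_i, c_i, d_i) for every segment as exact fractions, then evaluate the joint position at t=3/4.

  seg 0: a=-5 b=1/2 c=0 d=1/2
  seg 1: a=-4 b=2 c=3/2 d=-1/2
S(3/4) = -565/128

Δ: Δ0=1, Δ1=3
row 1: diag=4, rhs=12; c'=1/4, d'=3
back: M1=3
M: M0=0, M1=3, M2=0
seg 0: a=-5, c=M0/2=0, d=(M1−M0)/(6·1)=1/2, b=Δ0−h0·(2M0+M1)/6=1/2
seg 1: a=-4, c=M1/2=3/2, d=(M2−M1)/(6·1)=-1/2, b=Δ1−h1·(2M1+M2)/6=2
t_q=3/4 → seg 0, τ=3/4; S=-5+1/2·τ+0·τ²+1/2·τ³=-565/128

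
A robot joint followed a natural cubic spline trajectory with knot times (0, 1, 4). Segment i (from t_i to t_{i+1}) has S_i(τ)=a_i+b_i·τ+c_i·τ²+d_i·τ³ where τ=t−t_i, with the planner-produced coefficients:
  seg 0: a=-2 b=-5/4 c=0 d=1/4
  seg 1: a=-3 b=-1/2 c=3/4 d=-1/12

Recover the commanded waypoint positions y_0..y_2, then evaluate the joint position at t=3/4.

y_0=-2 y_1=-3 y_2=0
S(3/4) = -725/256

y_0 = S_0(0) = a_0 = -2
y_1 = S_1(0) = a_1 = -3
y_2 = S_1(3) = 0
t_q=3/4 is in segment 0 (τ=3/4); S_0(τ)=-725/256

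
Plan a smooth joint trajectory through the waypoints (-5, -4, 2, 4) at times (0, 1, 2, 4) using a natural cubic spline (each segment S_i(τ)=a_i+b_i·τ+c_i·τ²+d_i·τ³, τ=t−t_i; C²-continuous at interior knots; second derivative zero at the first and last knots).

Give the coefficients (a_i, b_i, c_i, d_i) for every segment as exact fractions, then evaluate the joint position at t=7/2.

Δ: Δ0=1, Δ1=6, Δ2=1
row 1: diag=4, rhs=30; c'=1/4, d'=15/2
row 2: denom=6−1·1/4=23/4; d'=(-30−1·15/2)/(23/4)=-150/23
back: M2=-150/23
back: M1=15/2−1/4·-150/23=210/23
M: M0=0, M1=210/23, M2=-150/23, M3=0
seg 0: a=-5, c=M0/2=0, d=(M1−M0)/(6·1)=35/23, b=Δ0−h0·(2M0+M1)/6=-12/23
seg 1: a=-4, c=M1/2=105/23, d=(M2−M1)/(6·1)=-60/23, b=Δ1−h1·(2M1+M2)/6=93/23
seg 2: a=2, c=M2/2=-75/23, d=(M3−M2)/(6·2)=25/46, b=Δ2−h2·(2M2+M3)/6=123/23
t_q=7/2 → seg 2, τ=3/2; S=2+123/23·τ+-75/23·τ²+25/46·τ³=1663/368

  seg 0: a=-5 b=-12/23 c=0 d=35/23
  seg 1: a=-4 b=93/23 c=105/23 d=-60/23
  seg 2: a=2 b=123/23 c=-75/23 d=25/46
S(7/2) = 1663/368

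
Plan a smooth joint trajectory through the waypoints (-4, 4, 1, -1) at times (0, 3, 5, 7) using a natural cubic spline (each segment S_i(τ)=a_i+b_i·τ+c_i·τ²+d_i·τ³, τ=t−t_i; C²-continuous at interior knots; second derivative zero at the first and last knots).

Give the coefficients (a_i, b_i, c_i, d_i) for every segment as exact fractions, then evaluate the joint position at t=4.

Δ: Δ0=8/3, Δ1=-3/2, Δ2=-1
row 1: diag=10, rhs=-25; c'=1/5, d'=-5/2
row 2: denom=8−2·1/5=38/5; d'=(3−2·-5/2)/(38/5)=20/19
back: M2=20/19
back: M1=-5/2−1/5·20/19=-103/38
M: M0=0, M1=-103/38, M2=20/19, M3=0
seg 0: a=-4, c=M0/2=0, d=(M1−M0)/(6·3)=-103/684, b=Δ0−h0·(2M0+M1)/6=917/228
seg 1: a=4, c=M1/2=-103/76, d=(M2−M1)/(6·2)=143/456, b=Δ1−h1·(2M1+M2)/6=-5/114
seg 2: a=1, c=M2/2=10/19, d=(M3−M2)/(6·2)=-5/57, b=Δ2−h2·(2M2+M3)/6=-97/57
t_q=4 → seg 1, τ=1; S=4+-5/114·τ+-103/76·τ²+143/456·τ³=443/152

  seg 0: a=-4 b=917/228 c=0 d=-103/684
  seg 1: a=4 b=-5/114 c=-103/76 d=143/456
  seg 2: a=1 b=-97/57 c=10/19 d=-5/57
S(4) = 443/152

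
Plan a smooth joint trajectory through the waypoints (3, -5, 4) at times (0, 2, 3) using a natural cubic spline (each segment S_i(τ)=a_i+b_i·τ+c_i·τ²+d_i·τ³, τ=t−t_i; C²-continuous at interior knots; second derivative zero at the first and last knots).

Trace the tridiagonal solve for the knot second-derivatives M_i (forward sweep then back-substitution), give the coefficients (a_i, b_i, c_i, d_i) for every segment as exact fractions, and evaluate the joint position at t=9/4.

  seg 0: a=3 b=-25/3 c=0 d=13/12
  seg 1: a=-5 b=14/3 c=13/2 d=-13/6
S(9/4) = -443/128

Δ: Δ0=-4, Δ1=9
row 1: diag=6, rhs=78; c'=1/6, d'=13
back: M1=13
M: M0=0, M1=13, M2=0
seg 0: a=3, c=M0/2=0, d=(M1−M0)/(6·2)=13/12, b=Δ0−h0·(2M0+M1)/6=-25/3
seg 1: a=-5, c=M1/2=13/2, d=(M2−M1)/(6·1)=-13/6, b=Δ1−h1·(2M1+M2)/6=14/3
t_q=9/4 → seg 1, τ=1/4; S=-5+14/3·τ+13/2·τ²+-13/6·τ³=-443/128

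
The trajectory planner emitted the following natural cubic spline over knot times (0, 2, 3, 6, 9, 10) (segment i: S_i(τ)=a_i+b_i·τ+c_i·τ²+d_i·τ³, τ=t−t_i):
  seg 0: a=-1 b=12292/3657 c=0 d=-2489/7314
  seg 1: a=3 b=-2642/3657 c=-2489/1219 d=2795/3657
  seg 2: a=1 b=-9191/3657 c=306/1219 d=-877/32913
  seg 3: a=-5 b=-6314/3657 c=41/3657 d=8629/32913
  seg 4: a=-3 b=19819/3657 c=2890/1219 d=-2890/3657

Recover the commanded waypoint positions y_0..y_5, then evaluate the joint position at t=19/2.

y_0=-1 y_1=3 y_2=1 y_3=-5 y_4=-3 y_5=4
S(19/2) = 993/4876

y_0 = S_0(0) = a_0 = -1
y_1 = S_1(0) = a_1 = 3
y_2 = S_2(0) = a_2 = 1
y_3 = S_3(0) = a_3 = -5
y_4 = S_4(0) = a_4 = -3
y_5 = S_4(1) = 4
t_q=19/2 is in segment 4 (τ=1/2); S_4(τ)=993/4876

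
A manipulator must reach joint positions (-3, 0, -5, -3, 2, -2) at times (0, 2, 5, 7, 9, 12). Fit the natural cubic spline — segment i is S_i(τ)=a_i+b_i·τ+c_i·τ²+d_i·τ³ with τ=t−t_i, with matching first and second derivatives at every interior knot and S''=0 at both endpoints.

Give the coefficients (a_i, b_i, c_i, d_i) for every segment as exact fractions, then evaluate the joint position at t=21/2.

  seg 0: a=-3 b=7639/3258 c=0 d=-344/1629
  seg 1: a=0 b=-617/3258 c=-688/543 d=7571/29322
  seg 2: a=-5 b=-1336/1629 c=3443/3258 d=-239/3258
  seg 3: a=-3 b=1372/543 c=2009/3258 d=-4105/13032
  seg 4: a=2 b=3953/3258 c=-8297/6516 d=8297/58644
S(21/2) = 8297/5792

Δ: Δ0=3/2, Δ1=-5/3, Δ2=1, Δ3=5/2, Δ4=-4/3
row 1: diag=10, rhs=-19; c'=3/10, d'=-19/10
row 2: denom=10−3·3/10=91/10; d'=(16−3·-19/10)/(91/10)=31/13
row 3: denom=8−2·20/91=688/91; d'=(9−2·31/13)/(688/91)=385/688
row 4: denom=10−2·91/344=1629/172; d'=(-23−2·385/688)/(1629/172)=-8297/3258
back: M4=-8297/3258
back: M3=385/688−91/344·-8297/3258=2009/1629
back: M2=31/13−20/91·2009/1629=3443/1629
back: M1=-19/10−3/10·3443/1629=-1376/543
M: M0=0, M1=-1376/543, M2=3443/1629, M3=2009/1629, M4=-8297/3258, M5=0
seg 0: a=-3, c=M0/2=0, d=(M1−M0)/(6·2)=-344/1629, b=Δ0−h0·(2M0+M1)/6=7639/3258
seg 1: a=0, c=M1/2=-688/543, d=(M2−M1)/(6·3)=7571/29322, b=Δ1−h1·(2M1+M2)/6=-617/3258
seg 2: a=-5, c=M2/2=3443/3258, d=(M3−M2)/(6·2)=-239/3258, b=Δ2−h2·(2M2+M3)/6=-1336/1629
seg 3: a=-3, c=M3/2=2009/3258, d=(M4−M3)/(6·2)=-4105/13032, b=Δ3−h3·(2M3+M4)/6=1372/543
seg 4: a=2, c=M4/2=-8297/6516, d=(M5−M4)/(6·3)=8297/58644, b=Δ4−h4·(2M4+M5)/6=3953/3258
t_q=21/2 → seg 4, τ=3/2; S=2+3953/3258·τ+-8297/6516·τ²+8297/58644·τ³=8297/5792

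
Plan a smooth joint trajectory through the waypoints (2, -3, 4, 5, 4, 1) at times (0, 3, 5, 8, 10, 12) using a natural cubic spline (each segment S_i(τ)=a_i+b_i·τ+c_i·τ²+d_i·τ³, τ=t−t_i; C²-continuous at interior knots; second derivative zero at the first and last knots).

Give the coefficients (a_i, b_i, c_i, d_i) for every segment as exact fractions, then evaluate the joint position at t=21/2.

  seg 0: a=2 b=-2873/822 c=0 d=167/822
  seg 1: a=-3 b=818/411 c=501/274 d=-1765/3288
  seg 2: a=4 b=2353/822 c=-763/548 d=301/1644
  seg 3: a=5 b=-901/1644 c=35/137 d=-761/6576
  seg 4: a=4 b=-376/411 c=-481/1096 d=481/6576
S(21/2) = 60359/17536

Δ: Δ0=-5/3, Δ1=7/2, Δ2=1/3, Δ3=-1/2, Δ4=-3/2
row 1: diag=10, rhs=31; c'=1/5, d'=31/10
row 2: denom=10−2·1/5=48/5; d'=(-19−2·31/10)/(48/5)=-21/8
row 3: denom=10−3·5/16=145/16; d'=(-5−3·-21/8)/(145/16)=46/145
row 4: denom=8−2·32/145=1096/145; d'=(-6−2·46/145)/(1096/145)=-481/548
back: M4=-481/548
back: M3=46/145−32/145·-481/548=70/137
back: M2=-21/8−5/16·70/137=-763/274
back: M1=31/10−1/5·-763/274=501/137
M: M0=0, M1=501/137, M2=-763/274, M3=70/137, M4=-481/548, M5=0
seg 0: a=2, c=M0/2=0, d=(M1−M0)/(6·3)=167/822, b=Δ0−h0·(2M0+M1)/6=-2873/822
seg 1: a=-3, c=M1/2=501/274, d=(M2−M1)/(6·2)=-1765/3288, b=Δ1−h1·(2M1+M2)/6=818/411
seg 2: a=4, c=M2/2=-763/548, d=(M3−M2)/(6·3)=301/1644, b=Δ2−h2·(2M2+M3)/6=2353/822
seg 3: a=5, c=M3/2=35/137, d=(M4−M3)/(6·2)=-761/6576, b=Δ3−h3·(2M3+M4)/6=-901/1644
seg 4: a=4, c=M4/2=-481/1096, d=(M5−M4)/(6·2)=481/6576, b=Δ4−h4·(2M4+M5)/6=-376/411
t_q=21/2 → seg 4, τ=1/2; S=4+-376/411·τ+-481/1096·τ²+481/6576·τ³=60359/17536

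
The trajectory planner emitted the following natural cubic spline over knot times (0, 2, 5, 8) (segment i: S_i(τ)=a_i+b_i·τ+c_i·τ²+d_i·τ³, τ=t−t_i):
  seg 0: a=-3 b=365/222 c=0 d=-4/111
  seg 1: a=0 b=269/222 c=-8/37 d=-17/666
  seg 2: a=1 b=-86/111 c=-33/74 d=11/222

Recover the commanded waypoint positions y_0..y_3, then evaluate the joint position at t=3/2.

y_0 = S_0(0) = a_0 = -3
y_1 = S_1(0) = a_1 = 0
y_2 = S_2(0) = a_2 = 1
y_3 = S_2(3) = -4
t_q=3/2 is in segment 0 (τ=3/2); S_0(τ)=-97/148

y_0=-3 y_1=0 y_2=1 y_3=-4
S(3/2) = -97/148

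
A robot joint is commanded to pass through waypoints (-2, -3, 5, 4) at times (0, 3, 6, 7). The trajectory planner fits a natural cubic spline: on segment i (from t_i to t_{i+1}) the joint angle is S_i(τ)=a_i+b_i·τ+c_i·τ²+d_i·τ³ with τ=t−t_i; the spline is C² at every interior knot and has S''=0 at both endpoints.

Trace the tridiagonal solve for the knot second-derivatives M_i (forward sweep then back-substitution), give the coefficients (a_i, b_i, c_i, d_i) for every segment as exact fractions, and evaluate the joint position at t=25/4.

Δ: Δ0=-1/3, Δ1=8/3, Δ2=-1
row 1: diag=12, rhs=18; c'=1/4, d'=3/2
row 2: denom=8−3·1/4=29/4; d'=(-22−3·3/2)/(29/4)=-106/29
back: M2=-106/29
back: M1=3/2−1/4·-106/29=70/29
M: M0=0, M1=70/29, M2=-106/29, M3=0
seg 0: a=-2, c=M0/2=0, d=(M1−M0)/(6·3)=35/261, b=Δ0−h0·(2M0+M1)/6=-134/87
seg 1: a=-3, c=M1/2=35/29, d=(M2−M1)/(6·3)=-88/261, b=Δ1−h1·(2M1+M2)/6=181/87
seg 2: a=5, c=M2/2=-53/29, d=(M3−M2)/(6·1)=53/87, b=Δ2−h2·(2M2+M3)/6=19/87
t_q=25/4 → seg 2, τ=1/4; S=5+19/87·τ+-53/29·τ²+53/87·τ³=9187/1856

  seg 0: a=-2 b=-134/87 c=0 d=35/261
  seg 1: a=-3 b=181/87 c=35/29 d=-88/261
  seg 2: a=5 b=19/87 c=-53/29 d=53/87
S(25/4) = 9187/1856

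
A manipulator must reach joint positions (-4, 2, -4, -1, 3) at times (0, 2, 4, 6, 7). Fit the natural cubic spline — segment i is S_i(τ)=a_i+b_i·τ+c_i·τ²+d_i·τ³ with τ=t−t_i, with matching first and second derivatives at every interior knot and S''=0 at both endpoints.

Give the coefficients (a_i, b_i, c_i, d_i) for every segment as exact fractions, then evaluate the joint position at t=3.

Δ: Δ0=3, Δ1=-3, Δ2=3/2, Δ3=4
row 1: diag=8, rhs=-36; c'=1/4, d'=-9/2
row 2: denom=8−2·1/4=15/2; d'=(27−2·-9/2)/(15/2)=24/5
row 3: denom=6−2·4/15=82/15; d'=(15−2·24/5)/(82/15)=81/82
back: M3=81/82
back: M2=24/5−4/15·81/82=186/41
back: M1=-9/2−1/4·186/41=-231/41
M: M0=0, M1=-231/41, M2=186/41, M3=81/82, M4=0
seg 0: a=-4, c=M0/2=0, d=(M1−M0)/(6·2)=-77/164, b=Δ0−h0·(2M0+M1)/6=200/41
seg 1: a=2, c=M1/2=-231/82, d=(M2−M1)/(6·2)=139/164, b=Δ1−h1·(2M1+M2)/6=-31/41
seg 2: a=-4, c=M2/2=93/41, d=(M3−M2)/(6·2)=-97/328, b=Δ2−h2·(2M2+M3)/6=-76/41
seg 3: a=-1, c=M3/2=81/164, d=(M4−M3)/(6·1)=-27/164, b=Δ3−h3·(2M3+M4)/6=301/82
t_q=3 → seg 1, τ=1; S=2+-31/41·τ+-231/82·τ²+139/164·τ³=-119/164

  seg 0: a=-4 b=200/41 c=0 d=-77/164
  seg 1: a=2 b=-31/41 c=-231/82 d=139/164
  seg 2: a=-4 b=-76/41 c=93/41 d=-97/328
  seg 3: a=-1 b=301/82 c=81/164 d=-27/164
S(3) = -119/164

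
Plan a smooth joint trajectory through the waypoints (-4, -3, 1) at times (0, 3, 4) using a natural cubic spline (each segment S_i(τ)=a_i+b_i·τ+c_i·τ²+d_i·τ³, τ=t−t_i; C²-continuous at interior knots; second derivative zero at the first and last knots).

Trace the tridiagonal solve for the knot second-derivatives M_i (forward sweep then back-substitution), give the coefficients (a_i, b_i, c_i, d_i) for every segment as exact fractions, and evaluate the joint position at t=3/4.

  seg 0: a=-4 b=-25/24 c=0 d=11/72
  seg 1: a=-3 b=37/12 c=11/8 d=-11/24
S(3/4) = -2415/512

Δ: Δ0=1/3, Δ1=4
row 1: diag=8, rhs=22; c'=1/8, d'=11/4
back: M1=11/4
M: M0=0, M1=11/4, M2=0
seg 0: a=-4, c=M0/2=0, d=(M1−M0)/(6·3)=11/72, b=Δ0−h0·(2M0+M1)/6=-25/24
seg 1: a=-3, c=M1/2=11/8, d=(M2−M1)/(6·1)=-11/24, b=Δ1−h1·(2M1+M2)/6=37/12
t_q=3/4 → seg 0, τ=3/4; S=-4+-25/24·τ+0·τ²+11/72·τ³=-2415/512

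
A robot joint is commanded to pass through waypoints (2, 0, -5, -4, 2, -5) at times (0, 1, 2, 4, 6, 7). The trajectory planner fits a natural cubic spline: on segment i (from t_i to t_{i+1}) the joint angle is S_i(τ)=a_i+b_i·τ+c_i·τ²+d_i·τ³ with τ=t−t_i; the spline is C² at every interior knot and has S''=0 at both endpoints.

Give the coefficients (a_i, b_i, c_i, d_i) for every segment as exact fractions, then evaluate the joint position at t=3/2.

  seg 0: a=2 b=-235/229 c=0 d=-223/229
  seg 1: a=0 b=-904/229 c=-669/229 d=428/229
  seg 2: a=-5 b=-958/229 c=615/229 d=-315/1832
  seg 3: a=-4 b=2059/458 c=1515/916 d=-275/229
  seg 4: a=2 b=-1511/458 c=-5085/916 d=1695/916
S(3/2) = -2263/916

Δ: Δ0=-2, Δ1=-5, Δ2=1/2, Δ3=3, Δ4=-7
row 1: diag=4, rhs=-18; c'=1/4, d'=-9/2
row 2: denom=6−1·1/4=23/4; d'=(33−1·-9/2)/(23/4)=150/23
row 3: denom=8−2·8/23=168/23; d'=(15−2·150/23)/(168/23)=15/56
row 4: denom=6−2·23/84=229/42; d'=(-60−2·15/56)/(229/42)=-5085/458
back: M4=-5085/458
back: M3=15/56−23/84·-5085/458=1515/458
back: M2=150/23−8/23·1515/458=1230/229
back: M1=-9/2−1/4·1230/229=-1338/229
M: M0=0, M1=-1338/229, M2=1230/229, M3=1515/458, M4=-5085/458, M5=0
seg 0: a=2, c=M0/2=0, d=(M1−M0)/(6·1)=-223/229, b=Δ0−h0·(2M0+M1)/6=-235/229
seg 1: a=0, c=M1/2=-669/229, d=(M2−M1)/(6·1)=428/229, b=Δ1−h1·(2M1+M2)/6=-904/229
seg 2: a=-5, c=M2/2=615/229, d=(M3−M2)/(6·2)=-315/1832, b=Δ2−h2·(2M2+M3)/6=-958/229
seg 3: a=-4, c=M3/2=1515/916, d=(M4−M3)/(6·2)=-275/229, b=Δ3−h3·(2M3+M4)/6=2059/458
seg 4: a=2, c=M4/2=-5085/916, d=(M5−M4)/(6·1)=1695/916, b=Δ4−h4·(2M4+M5)/6=-1511/458
t_q=3/2 → seg 1, τ=1/2; S=0+-904/229·τ+-669/229·τ²+428/229·τ³=-2263/916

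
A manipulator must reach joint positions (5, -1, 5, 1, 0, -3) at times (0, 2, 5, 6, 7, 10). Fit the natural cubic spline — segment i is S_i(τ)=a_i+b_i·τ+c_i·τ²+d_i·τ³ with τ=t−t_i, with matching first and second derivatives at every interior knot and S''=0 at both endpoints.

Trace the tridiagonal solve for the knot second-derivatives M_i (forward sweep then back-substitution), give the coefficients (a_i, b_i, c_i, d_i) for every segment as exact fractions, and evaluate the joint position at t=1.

  seg 0: a=5 b=-3341/707 c=0 d=305/707
  seg 1: a=-1 b=319/707 c=1830/707 d=-1465/2121
  seg 2: a=5 b=-1886/707 c=-2565/707 d=1623/707
  seg 3: a=1 b=-2147/707 c=2304/707 d=-864/707
  seg 4: a=0 b=-131/707 c=-288/707 d=32/707
S(1) = 499/707

Δ: Δ0=-3, Δ1=2, Δ2=-4, Δ3=-1, Δ4=-1
row 1: diag=10, rhs=30; c'=3/10, d'=3
row 2: denom=8−3·3/10=71/10; d'=(-36−3·3)/(71/10)=-450/71
row 3: denom=4−1·10/71=274/71; d'=(18−1·-450/71)/(274/71)=864/137
row 4: denom=8−1·71/274=2121/274; d'=(0−1·864/137)/(2121/274)=-576/707
back: M4=-576/707
back: M3=864/137−71/274·-576/707=4608/707
back: M2=-450/71−10/71·4608/707=-5130/707
back: M1=3−3/10·-5130/707=3660/707
M: M0=0, M1=3660/707, M2=-5130/707, M3=4608/707, M4=-576/707, M5=0
seg 0: a=5, c=M0/2=0, d=(M1−M0)/(6·2)=305/707, b=Δ0−h0·(2M0+M1)/6=-3341/707
seg 1: a=-1, c=M1/2=1830/707, d=(M2−M1)/(6·3)=-1465/2121, b=Δ1−h1·(2M1+M2)/6=319/707
seg 2: a=5, c=M2/2=-2565/707, d=(M3−M2)/(6·1)=1623/707, b=Δ2−h2·(2M2+M3)/6=-1886/707
seg 3: a=1, c=M3/2=2304/707, d=(M4−M3)/(6·1)=-864/707, b=Δ3−h3·(2M3+M4)/6=-2147/707
seg 4: a=0, c=M4/2=-288/707, d=(M5−M4)/(6·3)=32/707, b=Δ4−h4·(2M4+M5)/6=-131/707
t_q=1 → seg 0, τ=1; S=5+-3341/707·τ+0·τ²+305/707·τ³=499/707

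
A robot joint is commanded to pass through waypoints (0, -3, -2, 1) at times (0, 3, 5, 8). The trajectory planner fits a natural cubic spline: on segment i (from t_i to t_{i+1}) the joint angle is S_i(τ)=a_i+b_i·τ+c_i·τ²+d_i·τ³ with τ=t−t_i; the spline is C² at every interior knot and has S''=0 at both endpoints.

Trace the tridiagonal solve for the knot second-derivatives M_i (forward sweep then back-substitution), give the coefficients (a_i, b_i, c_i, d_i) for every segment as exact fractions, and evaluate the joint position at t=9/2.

Δ: Δ0=-1, Δ1=1/2, Δ2=1
row 1: diag=10, rhs=9; c'=1/5, d'=9/10
row 2: denom=10−2·1/5=48/5; d'=(3−2·9/10)/(48/5)=1/8
back: M2=1/8
back: M1=9/10−1/5·1/8=7/8
M: M0=0, M1=7/8, M2=1/8, M3=0
seg 0: a=0, c=M0/2=0, d=(M1−M0)/(6·3)=7/144, b=Δ0−h0·(2M0+M1)/6=-23/16
seg 1: a=-3, c=M1/2=7/16, d=(M2−M1)/(6·2)=-1/16, b=Δ1−h1·(2M1+M2)/6=-1/8
seg 2: a=-2, c=M2/2=1/16, d=(M3−M2)/(6·3)=-1/144, b=Δ2−h2·(2M2+M3)/6=7/8
t_q=9/2 → seg 1, τ=3/2; S=-3+-1/8·τ+7/16·τ²+-1/16·τ³=-309/128

  seg 0: a=0 b=-23/16 c=0 d=7/144
  seg 1: a=-3 b=-1/8 c=7/16 d=-1/16
  seg 2: a=-2 b=7/8 c=1/16 d=-1/144
S(9/2) = -309/128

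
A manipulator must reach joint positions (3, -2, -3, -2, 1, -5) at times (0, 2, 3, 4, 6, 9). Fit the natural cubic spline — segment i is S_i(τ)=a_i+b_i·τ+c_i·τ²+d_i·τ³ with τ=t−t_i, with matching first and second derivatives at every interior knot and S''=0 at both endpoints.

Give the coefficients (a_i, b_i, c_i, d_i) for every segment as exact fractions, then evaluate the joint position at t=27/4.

Δ: Δ0=-5/2, Δ1=-1, Δ2=1, Δ3=3/2, Δ4=-2
row 1: diag=6, rhs=9; c'=1/6, d'=3/2
row 2: denom=4−1·1/6=23/6; d'=(12−1·3/2)/(23/6)=63/23
row 3: denom=6−1·6/23=132/23; d'=(3−1·63/23)/(132/23)=1/22
row 4: denom=10−2·23/66=307/33; d'=(-21−2·1/22)/(307/33)=-696/307
back: M4=-696/307
back: M3=1/22−23/66·-696/307=513/614
back: M2=63/23−6/23·513/614=774/307
back: M1=3/2−1/6·774/307=663/614
M: M0=0, M1=663/614, M2=774/307, M3=513/614, M4=-696/307, M5=0
seg 0: a=3, c=M0/2=0, d=(M1−M0)/(6·2)=221/2456, b=Δ0−h0·(2M0+M1)/6=-878/307
seg 1: a=-2, c=M1/2=663/1228, d=(M2−M1)/(6·1)=295/1228, b=Δ1−h1·(2M1+M2)/6=-1093/614
seg 2: a=-3, c=M2/2=387/307, d=(M3−M2)/(6·1)=-345/1228, b=Δ2−h2·(2M2+M3)/6=25/1228
seg 3: a=-2, c=M3/2=513/1228, d=(M4−M3)/(6·2)=-635/2456, b=Δ3−h3·(2M3+M4)/6=1043/614
seg 4: a=1, c=M4/2=-348/307, d=(M5−M4)/(6·3)=116/921, b=Δ4−h4·(2M4+M5)/6=82/307
t_q=27/4 → seg 4, τ=3/4; S=1+82/307·τ+-348/307·τ²+116/921·τ³=3025/4912

  seg 0: a=3 b=-878/307 c=0 d=221/2456
  seg 1: a=-2 b=-1093/614 c=663/1228 d=295/1228
  seg 2: a=-3 b=25/1228 c=387/307 d=-345/1228
  seg 3: a=-2 b=1043/614 c=513/1228 d=-635/2456
  seg 4: a=1 b=82/307 c=-348/307 d=116/921
S(27/4) = 3025/4912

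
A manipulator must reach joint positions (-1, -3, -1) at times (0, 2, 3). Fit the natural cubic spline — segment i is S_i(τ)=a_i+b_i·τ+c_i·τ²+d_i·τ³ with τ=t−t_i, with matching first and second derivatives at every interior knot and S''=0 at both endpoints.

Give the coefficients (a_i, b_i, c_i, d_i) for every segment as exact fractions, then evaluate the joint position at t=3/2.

Δ: Δ0=-1, Δ1=2
row 1: diag=6, rhs=18; c'=1/6, d'=3
back: M1=3
M: M0=0, M1=3, M2=0
seg 0: a=-1, c=M0/2=0, d=(M1−M0)/(6·2)=1/4, b=Δ0−h0·(2M0+M1)/6=-2
seg 1: a=-3, c=M1/2=3/2, d=(M2−M1)/(6·1)=-1/2, b=Δ1−h1·(2M1+M2)/6=1
t_q=3/2 → seg 0, τ=3/2; S=-1+-2·τ+0·τ²+1/4·τ³=-101/32

  seg 0: a=-1 b=-2 c=0 d=1/4
  seg 1: a=-3 b=1 c=3/2 d=-1/2
S(3/2) = -101/32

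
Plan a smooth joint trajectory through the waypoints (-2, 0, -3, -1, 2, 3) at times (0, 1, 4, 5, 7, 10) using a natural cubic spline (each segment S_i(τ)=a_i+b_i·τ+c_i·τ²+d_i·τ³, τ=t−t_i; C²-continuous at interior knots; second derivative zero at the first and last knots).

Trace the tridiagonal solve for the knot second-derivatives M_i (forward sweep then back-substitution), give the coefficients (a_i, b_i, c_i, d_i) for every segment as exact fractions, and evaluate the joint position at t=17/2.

  seg 0: a=-2 b=3913/1500 c=0 d=-913/1500
  seg 1: a=0 b=587/750 c=-913/500 d=5543/13500
  seg 2: a=-3 b=1369/1500 c=701/375 d=-391/500
  seg 3: a=-1 b=1729/750 c=-143/300 d=37/1000
  seg 4: a=2 b=316/375 c=-191/750 d=191/6750
S(17/2) = 5573/2000

Δ: Δ0=2, Δ1=-1, Δ2=2, Δ3=3/2, Δ4=1/3
row 1: diag=8, rhs=-18; c'=3/8, d'=-9/4
row 2: denom=8−3·3/8=55/8; d'=(18−3·-9/4)/(55/8)=18/5
row 3: denom=6−1·8/55=322/55; d'=(-3−1·18/5)/(322/55)=-363/322
row 4: denom=10−2·55/161=1500/161; d'=(-7−2·-363/322)/(1500/161)=-191/375
back: M4=-191/375
back: M3=-363/322−55/161·-191/375=-143/150
back: M2=18/5−8/55·-143/150=1402/375
back: M1=-9/4−3/8·1402/375=-913/250
M: M0=0, M1=-913/250, M2=1402/375, M3=-143/150, M4=-191/375, M5=0
seg 0: a=-2, c=M0/2=0, d=(M1−M0)/(6·1)=-913/1500, b=Δ0−h0·(2M0+M1)/6=3913/1500
seg 1: a=0, c=M1/2=-913/500, d=(M2−M1)/(6·3)=5543/13500, b=Δ1−h1·(2M1+M2)/6=587/750
seg 2: a=-3, c=M2/2=701/375, d=(M3−M2)/(6·1)=-391/500, b=Δ2−h2·(2M2+M3)/6=1369/1500
seg 3: a=-1, c=M3/2=-143/300, d=(M4−M3)/(6·2)=37/1000, b=Δ3−h3·(2M3+M4)/6=1729/750
seg 4: a=2, c=M4/2=-191/750, d=(M5−M4)/(6·3)=191/6750, b=Δ4−h4·(2M4+M5)/6=316/375
t_q=17/2 → seg 4, τ=3/2; S=2+316/375·τ+-191/750·τ²+191/6750·τ³=5573/2000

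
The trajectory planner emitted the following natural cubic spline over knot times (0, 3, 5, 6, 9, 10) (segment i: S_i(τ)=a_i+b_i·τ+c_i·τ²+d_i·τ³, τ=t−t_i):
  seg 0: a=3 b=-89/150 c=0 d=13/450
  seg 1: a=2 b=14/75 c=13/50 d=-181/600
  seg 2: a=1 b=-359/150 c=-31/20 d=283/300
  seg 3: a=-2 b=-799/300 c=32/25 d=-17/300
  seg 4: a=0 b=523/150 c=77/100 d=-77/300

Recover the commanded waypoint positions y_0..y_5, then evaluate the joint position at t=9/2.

y_0=3 y_1=2 y_2=1 y_3=-2 y_4=0 y_5=4
S(9/2) = 591/320

y_0 = S_0(0) = a_0 = 3
y_1 = S_1(0) = a_1 = 2
y_2 = S_2(0) = a_2 = 1
y_3 = S_3(0) = a_3 = -2
y_4 = S_4(0) = a_4 = 0
y_5 = S_4(1) = 4
t_q=9/2 is in segment 1 (τ=3/2); S_1(τ)=591/320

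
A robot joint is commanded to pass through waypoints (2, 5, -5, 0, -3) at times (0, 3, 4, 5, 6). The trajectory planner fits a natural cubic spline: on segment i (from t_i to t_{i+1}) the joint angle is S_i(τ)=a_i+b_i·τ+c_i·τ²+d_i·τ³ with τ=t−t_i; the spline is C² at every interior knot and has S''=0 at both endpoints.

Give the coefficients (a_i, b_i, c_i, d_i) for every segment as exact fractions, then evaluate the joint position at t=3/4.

Δ: Δ0=1, Δ1=-10, Δ2=5, Δ3=-3
row 1: diag=8, rhs=-66; c'=1/8, d'=-33/4
row 2: denom=4−1·1/8=31/8; d'=(90−1·-33/4)/(31/8)=786/31
row 3: denom=4−1·8/31=116/31; d'=(-48−1·786/31)/(116/31)=-1137/58
back: M3=-1137/58
back: M2=786/31−8/31·-1137/58=882/29
back: M1=-33/4−1/8·882/29=-699/58
M: M0=0, M1=-699/58, M2=882/29, M3=-1137/58, M4=0
seg 0: a=2, c=M0/2=0, d=(M1−M0)/(6·3)=-233/348, b=Δ0−h0·(2M0+M1)/6=815/116
seg 1: a=5, c=M1/2=-699/116, d=(M2−M1)/(6·1)=821/116, b=Δ1−h1·(2M1+M2)/6=-641/58
seg 2: a=-5, c=M2/2=441/29, d=(M3−M2)/(6·1)=-967/116, b=Δ2−h2·(2M2+M3)/6=-217/116
seg 3: a=0, c=M3/2=-1137/116, d=(M4−M3)/(6·1)=379/116, b=Δ3−h3·(2M3+M4)/6=205/58
t_q=3/4 → seg 0, τ=3/4; S=2+815/116·τ+0·τ²+-233/348·τ³=51871/7424

  seg 0: a=2 b=815/116 c=0 d=-233/348
  seg 1: a=5 b=-641/58 c=-699/116 d=821/116
  seg 2: a=-5 b=-217/116 c=441/29 d=-967/116
  seg 3: a=0 b=205/58 c=-1137/116 d=379/116
S(3/4) = 51871/7424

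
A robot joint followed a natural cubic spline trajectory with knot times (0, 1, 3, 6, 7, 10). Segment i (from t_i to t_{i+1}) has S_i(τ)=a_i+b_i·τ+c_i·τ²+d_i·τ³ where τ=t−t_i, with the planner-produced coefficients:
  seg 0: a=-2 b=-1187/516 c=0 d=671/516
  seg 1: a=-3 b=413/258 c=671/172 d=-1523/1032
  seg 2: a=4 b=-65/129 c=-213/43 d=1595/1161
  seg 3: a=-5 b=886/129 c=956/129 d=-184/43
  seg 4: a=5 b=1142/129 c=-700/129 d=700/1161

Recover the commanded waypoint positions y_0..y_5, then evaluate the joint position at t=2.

y_0 = S_0(0) = a_0 = -2
y_1 = S_1(0) = a_1 = -3
y_2 = S_2(0) = a_2 = 4
y_3 = S_3(0) = a_3 = -5
y_4 = S_4(0) = a_4 = 5
y_5 = S_4(3) = -1
t_q=2 is in segment 1 (τ=1); S_1(τ)=353/344

y_0=-2 y_1=-3 y_2=4 y_3=-5 y_4=5 y_5=-1
S(2) = 353/344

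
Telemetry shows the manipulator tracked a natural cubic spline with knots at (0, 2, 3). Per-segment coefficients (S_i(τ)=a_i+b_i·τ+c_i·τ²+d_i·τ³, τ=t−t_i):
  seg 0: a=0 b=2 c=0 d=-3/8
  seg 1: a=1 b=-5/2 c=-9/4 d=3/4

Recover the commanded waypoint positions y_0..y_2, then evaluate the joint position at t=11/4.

y_0 = S_0(0) = a_0 = 0
y_1 = S_1(0) = a_1 = 1
y_2 = S_1(1) = -3
t_q=11/4 is in segment 1 (τ=3/4); S_1(τ)=-467/256

y_0=0 y_1=1 y_2=-3
S(11/4) = -467/256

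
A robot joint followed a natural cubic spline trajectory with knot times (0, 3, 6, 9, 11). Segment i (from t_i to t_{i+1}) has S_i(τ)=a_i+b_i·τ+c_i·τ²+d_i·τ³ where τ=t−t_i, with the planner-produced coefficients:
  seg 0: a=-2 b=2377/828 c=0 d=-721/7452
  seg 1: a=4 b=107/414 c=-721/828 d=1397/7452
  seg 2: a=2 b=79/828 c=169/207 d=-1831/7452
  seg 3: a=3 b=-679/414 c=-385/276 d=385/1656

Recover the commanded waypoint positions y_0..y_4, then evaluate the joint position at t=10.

y_0=-2 y_1=4 y_2=2 y_3=3 y_4=-4
S(10) = 109/552

y_0 = S_0(0) = a_0 = -2
y_1 = S_1(0) = a_1 = 4
y_2 = S_2(0) = a_2 = 2
y_3 = S_3(0) = a_3 = 3
y_4 = S_3(2) = -4
t_q=10 is in segment 3 (τ=1); S_3(τ)=109/552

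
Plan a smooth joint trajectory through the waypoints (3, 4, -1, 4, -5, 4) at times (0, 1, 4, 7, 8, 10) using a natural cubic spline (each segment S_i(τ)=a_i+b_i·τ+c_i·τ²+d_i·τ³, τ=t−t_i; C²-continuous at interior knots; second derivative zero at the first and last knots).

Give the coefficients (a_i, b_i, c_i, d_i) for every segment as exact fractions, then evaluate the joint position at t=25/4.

  seg 0: a=3 b=4123/2438 c=0 d=-1685/2438
  seg 1: a=4 b=-466/1219 c=-5055/2438 d=36101/65826
  seg 2: a=-1 b=4839/2438 c=10468/3657 d=-65135/65826
  seg 3: a=4 b=-9212/1219 c=-14733/2438 d=11215/2438
  seg 4: a=-5 b=-14245/2438 c=9456/1219 d=-1576/1219
S(25/4) = 1043227/156032

Δ: Δ0=1, Δ1=-5/3, Δ2=5/3, Δ3=-9, Δ4=9/2
row 1: diag=8, rhs=-16; c'=3/8, d'=-2
row 2: denom=12−3·3/8=87/8; d'=(20−3·-2)/(87/8)=208/87
row 3: denom=8−3·8/29=208/29; d'=(-64−3·208/87)/(208/29)=-129/13
row 4: denom=6−1·29/208=1219/208; d'=(81−1·-129/13)/(1219/208)=18912/1219
back: M4=18912/1219
back: M3=-129/13−29/208·18912/1219=-14733/1219
back: M2=208/87−8/29·-14733/1219=20936/3657
back: M1=-2−3/8·20936/3657=-5055/1219
M: M0=0, M1=-5055/1219, M2=20936/3657, M3=-14733/1219, M4=18912/1219, M5=0
seg 0: a=3, c=M0/2=0, d=(M1−M0)/(6·1)=-1685/2438, b=Δ0−h0·(2M0+M1)/6=4123/2438
seg 1: a=4, c=M1/2=-5055/2438, d=(M2−M1)/(6·3)=36101/65826, b=Δ1−h1·(2M1+M2)/6=-466/1219
seg 2: a=-1, c=M2/2=10468/3657, d=(M3−M2)/(6·3)=-65135/65826, b=Δ2−h2·(2M2+M3)/6=4839/2438
seg 3: a=4, c=M3/2=-14733/2438, d=(M4−M3)/(6·1)=11215/2438, b=Δ3−h3·(2M3+M4)/6=-9212/1219
seg 4: a=-5, c=M4/2=9456/1219, d=(M5−M4)/(6·2)=-1576/1219, b=Δ4−h4·(2M4+M5)/6=-14245/2438
t_q=25/4 → seg 2, τ=9/4; S=-1+4839/2438·τ+10468/3657·τ²+-65135/65826·τ³=1043227/156032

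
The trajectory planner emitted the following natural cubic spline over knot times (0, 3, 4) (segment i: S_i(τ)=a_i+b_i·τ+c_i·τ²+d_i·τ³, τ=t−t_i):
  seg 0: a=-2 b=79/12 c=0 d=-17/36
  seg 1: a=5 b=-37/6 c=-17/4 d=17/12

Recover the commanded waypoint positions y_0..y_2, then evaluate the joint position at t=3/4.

y_0 = S_0(0) = a_0 = -2
y_1 = S_1(0) = a_1 = 5
y_2 = S_1(1) = -4
t_q=3/4 is in segment 0 (τ=3/4); S_0(τ)=701/256

y_0=-2 y_1=5 y_2=-4
S(3/4) = 701/256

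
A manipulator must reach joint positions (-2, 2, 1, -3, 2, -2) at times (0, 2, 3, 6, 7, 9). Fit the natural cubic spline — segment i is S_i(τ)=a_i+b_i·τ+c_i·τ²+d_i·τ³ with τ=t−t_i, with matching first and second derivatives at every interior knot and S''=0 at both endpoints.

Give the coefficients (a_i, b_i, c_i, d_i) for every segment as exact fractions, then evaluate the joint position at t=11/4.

  seg 0: a=-2 b=16202/5655 c=0 d=-1223/5655
  seg 1: a=2 b=1526/5655 c=-2446/1885 d=157/5655
  seg 2: a=1 b=-12679/5655 c=-2289/1885 d=44/87
  seg 3: a=-3 b=23339/5655 c=6291/1885 d=-13937/5655
  seg 4: a=2 b=19274/5655 c=-7646/1885 d=3823/5655
S(11/4) = 179053/120640

Δ: Δ0=2, Δ1=-1, Δ2=-4/3, Δ3=5, Δ4=-2
row 1: diag=6, rhs=-18; c'=1/6, d'=-3
row 2: denom=8−1·1/6=47/6; d'=(-2−1·-3)/(47/6)=6/47
row 3: denom=8−3·18/47=322/47; d'=(38−3·6/47)/(322/47)=884/161
row 4: denom=6−1·47/322=1885/322; d'=(-42−1·884/161)/(1885/322)=-15292/1885
back: M4=-15292/1885
back: M3=884/161−47/322·-15292/1885=12582/1885
back: M2=6/47−18/47·12582/1885=-4578/1885
back: M1=-3−1/6·-4578/1885=-4892/1885
M: M0=0, M1=-4892/1885, M2=-4578/1885, M3=12582/1885, M4=-15292/1885, M5=0
seg 0: a=-2, c=M0/2=0, d=(M1−M0)/(6·2)=-1223/5655, b=Δ0−h0·(2M0+M1)/6=16202/5655
seg 1: a=2, c=M1/2=-2446/1885, d=(M2−M1)/(6·1)=157/5655, b=Δ1−h1·(2M1+M2)/6=1526/5655
seg 2: a=1, c=M2/2=-2289/1885, d=(M3−M2)/(6·3)=44/87, b=Δ2−h2·(2M2+M3)/6=-12679/5655
seg 3: a=-3, c=M3/2=6291/1885, d=(M4−M3)/(6·1)=-13937/5655, b=Δ3−h3·(2M3+M4)/6=23339/5655
seg 4: a=2, c=M4/2=-7646/1885, d=(M5−M4)/(6·2)=3823/5655, b=Δ4−h4·(2M4+M5)/6=19274/5655
t_q=11/4 → seg 1, τ=3/4; S=2+1526/5655·τ+-2446/1885·τ²+157/5655·τ³=179053/120640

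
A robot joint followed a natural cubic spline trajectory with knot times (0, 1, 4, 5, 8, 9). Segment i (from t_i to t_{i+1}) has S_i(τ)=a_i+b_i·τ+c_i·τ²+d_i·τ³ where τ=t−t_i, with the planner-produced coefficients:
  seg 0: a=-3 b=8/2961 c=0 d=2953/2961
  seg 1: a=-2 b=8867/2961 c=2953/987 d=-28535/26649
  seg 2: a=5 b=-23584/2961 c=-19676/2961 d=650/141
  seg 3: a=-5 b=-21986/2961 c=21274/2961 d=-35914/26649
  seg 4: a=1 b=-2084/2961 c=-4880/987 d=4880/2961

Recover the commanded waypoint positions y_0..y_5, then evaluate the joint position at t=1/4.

y_0 = S_0(0) = a_0 = -3
y_1 = S_1(0) = a_1 = -2
y_2 = S_2(0) = a_2 = 5
y_3 = S_3(0) = a_3 = -5
y_4 = S_4(0) = a_4 = 1
y_5 = S_4(1) = -3
t_q=1/4 is in segment 0 (τ=1/4); S_0(τ)=-188477/63168

y_0=-3 y_1=-2 y_2=5 y_3=-5 y_4=1 y_5=-3
S(1/4) = -188477/63168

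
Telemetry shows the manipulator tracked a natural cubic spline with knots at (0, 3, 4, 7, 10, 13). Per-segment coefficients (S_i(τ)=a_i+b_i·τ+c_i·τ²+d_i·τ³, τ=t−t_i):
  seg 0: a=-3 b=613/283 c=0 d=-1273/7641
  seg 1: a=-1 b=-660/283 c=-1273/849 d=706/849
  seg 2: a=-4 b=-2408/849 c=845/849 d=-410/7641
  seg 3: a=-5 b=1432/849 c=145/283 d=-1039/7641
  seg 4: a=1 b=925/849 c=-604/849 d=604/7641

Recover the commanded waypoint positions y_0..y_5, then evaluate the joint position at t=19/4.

y_0=-3 y_1=-1 y_2=-4 y_3=-5 y_4=1 y_5=0
S(19/4) = -50623/9056

y_0 = S_0(0) = a_0 = -3
y_1 = S_1(0) = a_1 = -1
y_2 = S_2(0) = a_2 = -4
y_3 = S_3(0) = a_3 = -5
y_4 = S_4(0) = a_4 = 1
y_5 = S_4(3) = 0
t_q=19/4 is in segment 2 (τ=3/4); S_2(τ)=-50623/9056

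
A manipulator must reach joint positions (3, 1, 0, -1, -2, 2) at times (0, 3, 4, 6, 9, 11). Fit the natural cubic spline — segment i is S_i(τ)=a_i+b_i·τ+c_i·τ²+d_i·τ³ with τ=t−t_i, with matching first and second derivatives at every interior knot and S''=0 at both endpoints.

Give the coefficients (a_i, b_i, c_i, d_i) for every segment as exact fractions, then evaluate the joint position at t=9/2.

Δ: Δ0=-2/3, Δ1=-1, Δ2=-1/2, Δ3=-1/3, Δ4=2
row 1: diag=8, rhs=-2; c'=1/8, d'=-1/4
row 2: denom=6−1·1/8=47/8; d'=(3−1·-1/4)/(47/8)=26/47
row 3: denom=10−2·16/47=438/47; d'=(1−2·26/47)/(438/47)=-5/438
row 4: denom=10−3·47/146=1319/146; d'=(14−3·-5/438)/(1319/146)=2049/1319
back: M4=2049/1319
back: M3=-5/438−47/146·2049/1319=-2024/3957
back: M2=26/47−16/47·-2024/3957=2878/3957
back: M1=-1/4−1/8·2878/3957=-1349/3957
M: M0=0, M1=-1349/3957, M2=2878/3957, M3=-2024/3957, M4=2049/1319, M5=0
seg 0: a=3, c=M0/2=0, d=(M1−M0)/(6·3)=-1349/71226, b=Δ0−h0·(2M0+M1)/6=-1309/2638
seg 1: a=1, c=M1/2=-1349/7914, d=(M2−M1)/(6·1)=1409/7914, b=Δ1−h1·(2M1+M2)/6=-1329/1319
seg 2: a=0, c=M2/2=1439/3957, d=(M3−M2)/(6·2)=-817/7914, b=Δ2−h2·(2M2+M3)/6=-6445/7914
seg 3: a=-1, c=M3/2=-1012/3957, d=(M4−M3)/(6·3)=8171/71226, b=Δ3−h3·(2M3+M4)/6=-1579/2638
seg 4: a=-2, c=M4/2=2049/2638, d=(M5−M4)/(6·2)=-683/5276, b=Δ4−h4·(2M4+M5)/6=1272/1319
t_q=9/2 → seg 2, τ=1/2; S=0+-6445/7914·τ+1439/3957·τ²+-817/7914·τ³=-6947/21104

  seg 0: a=3 b=-1309/2638 c=0 d=-1349/71226
  seg 1: a=1 b=-1329/1319 c=-1349/7914 d=1409/7914
  seg 2: a=0 b=-6445/7914 c=1439/3957 d=-817/7914
  seg 3: a=-1 b=-1579/2638 c=-1012/3957 d=8171/71226
  seg 4: a=-2 b=1272/1319 c=2049/2638 d=-683/5276
S(9/2) = -6947/21104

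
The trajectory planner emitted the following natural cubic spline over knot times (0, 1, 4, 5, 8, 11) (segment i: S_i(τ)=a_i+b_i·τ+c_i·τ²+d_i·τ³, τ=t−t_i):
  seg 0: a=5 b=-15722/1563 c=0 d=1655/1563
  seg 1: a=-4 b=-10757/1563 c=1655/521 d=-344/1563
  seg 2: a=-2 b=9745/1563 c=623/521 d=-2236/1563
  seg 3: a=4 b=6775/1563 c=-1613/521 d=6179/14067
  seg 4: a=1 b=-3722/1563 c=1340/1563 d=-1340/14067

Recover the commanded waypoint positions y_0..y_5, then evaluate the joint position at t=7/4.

y_0=5 y_1=-4 y_2=-2 y_3=4 y_4=1 y_5=-1
S(7/4) = -62251/8336

y_0 = S_0(0) = a_0 = 5
y_1 = S_1(0) = a_1 = -4
y_2 = S_2(0) = a_2 = -2
y_3 = S_3(0) = a_3 = 4
y_4 = S_4(0) = a_4 = 1
y_5 = S_4(3) = -1
t_q=7/4 is in segment 1 (τ=3/4); S_1(τ)=-62251/8336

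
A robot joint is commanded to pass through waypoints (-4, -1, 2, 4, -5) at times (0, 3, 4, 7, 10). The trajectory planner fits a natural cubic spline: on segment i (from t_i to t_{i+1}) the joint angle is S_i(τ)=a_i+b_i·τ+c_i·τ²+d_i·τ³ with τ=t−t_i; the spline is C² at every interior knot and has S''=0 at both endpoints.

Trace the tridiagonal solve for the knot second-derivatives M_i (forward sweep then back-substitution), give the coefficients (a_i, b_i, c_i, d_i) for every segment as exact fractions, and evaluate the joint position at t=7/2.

  seg 0: a=-4 b=37/228 c=0 d=191/2052
  seg 1: a=-1 b=305/114 c=191/228 d=-39/76
  seg 2: a=2 b=641/228 c=-40/57 d=-1/228
  seg 3: a=4 b=-173/114 c=-169/228 d=169/2052
S(7/2) = 881/1824

Δ: Δ0=1, Δ1=3, Δ2=2/3, Δ3=-3
row 1: diag=8, rhs=12; c'=1/8, d'=3/2
row 2: denom=8−1·1/8=63/8; d'=(-14−1·3/2)/(63/8)=-124/63
row 3: denom=12−3·8/21=76/7; d'=(-22−3·-124/63)/(76/7)=-169/114
back: M3=-169/114
back: M2=-124/63−8/21·-169/114=-80/57
back: M1=3/2−1/8·-80/57=191/114
M: M0=0, M1=191/114, M2=-80/57, M3=-169/114, M4=0
seg 0: a=-4, c=M0/2=0, d=(M1−M0)/(6·3)=191/2052, b=Δ0−h0·(2M0+M1)/6=37/228
seg 1: a=-1, c=M1/2=191/228, d=(M2−M1)/(6·1)=-39/76, b=Δ1−h1·(2M1+M2)/6=305/114
seg 2: a=2, c=M2/2=-40/57, d=(M3−M2)/(6·3)=-1/228, b=Δ2−h2·(2M2+M3)/6=641/228
seg 3: a=4, c=M3/2=-169/228, d=(M4−M3)/(6·3)=169/2052, b=Δ3−h3·(2M3+M4)/6=-173/114
t_q=7/2 → seg 1, τ=1/2; S=-1+305/114·τ+191/228·τ²+-39/76·τ³=881/1824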